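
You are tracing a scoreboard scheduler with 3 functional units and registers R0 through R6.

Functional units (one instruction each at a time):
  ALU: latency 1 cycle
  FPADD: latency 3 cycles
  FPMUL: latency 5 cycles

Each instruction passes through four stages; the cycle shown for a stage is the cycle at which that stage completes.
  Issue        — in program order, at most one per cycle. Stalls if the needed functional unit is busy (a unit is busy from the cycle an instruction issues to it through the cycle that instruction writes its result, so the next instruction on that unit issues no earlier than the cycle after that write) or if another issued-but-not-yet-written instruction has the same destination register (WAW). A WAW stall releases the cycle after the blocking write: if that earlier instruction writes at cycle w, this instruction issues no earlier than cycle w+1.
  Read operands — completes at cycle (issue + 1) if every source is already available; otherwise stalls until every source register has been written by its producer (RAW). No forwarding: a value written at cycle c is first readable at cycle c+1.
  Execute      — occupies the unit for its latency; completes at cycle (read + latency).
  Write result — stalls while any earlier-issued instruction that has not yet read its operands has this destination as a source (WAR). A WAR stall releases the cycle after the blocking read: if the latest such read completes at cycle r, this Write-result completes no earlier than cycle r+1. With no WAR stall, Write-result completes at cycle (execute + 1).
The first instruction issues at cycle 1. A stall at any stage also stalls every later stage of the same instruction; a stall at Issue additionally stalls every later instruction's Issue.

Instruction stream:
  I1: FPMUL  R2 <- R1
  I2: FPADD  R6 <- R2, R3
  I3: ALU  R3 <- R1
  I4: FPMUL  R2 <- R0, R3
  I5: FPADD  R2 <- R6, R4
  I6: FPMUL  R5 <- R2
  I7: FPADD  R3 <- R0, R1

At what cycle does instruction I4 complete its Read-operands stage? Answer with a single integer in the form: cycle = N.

cycle = 11

  I1 | 1 | 2 | 7 | 8
  I2 | 2 | 9 | 12 | 13   RAW R2: wait I1 write@8
  I3 | 3 | 4 | 5 | 10   WAR R3: wait I2 read@9
  I4 | 9 | 11 | 16 | 17   struct: FPMUL busy until I1 writes@8 · RAW R3: wait I3 write@10
  I5 | 18 | 19 | 22 | 23   WAW R2: wait I4 write@17
  I6 | 19 | 24 | 29 | 30   RAW R2: wait I5 write@23
  I7 | 24 | 25 | 28 | 29   struct: FPADD busy until I5 writes@23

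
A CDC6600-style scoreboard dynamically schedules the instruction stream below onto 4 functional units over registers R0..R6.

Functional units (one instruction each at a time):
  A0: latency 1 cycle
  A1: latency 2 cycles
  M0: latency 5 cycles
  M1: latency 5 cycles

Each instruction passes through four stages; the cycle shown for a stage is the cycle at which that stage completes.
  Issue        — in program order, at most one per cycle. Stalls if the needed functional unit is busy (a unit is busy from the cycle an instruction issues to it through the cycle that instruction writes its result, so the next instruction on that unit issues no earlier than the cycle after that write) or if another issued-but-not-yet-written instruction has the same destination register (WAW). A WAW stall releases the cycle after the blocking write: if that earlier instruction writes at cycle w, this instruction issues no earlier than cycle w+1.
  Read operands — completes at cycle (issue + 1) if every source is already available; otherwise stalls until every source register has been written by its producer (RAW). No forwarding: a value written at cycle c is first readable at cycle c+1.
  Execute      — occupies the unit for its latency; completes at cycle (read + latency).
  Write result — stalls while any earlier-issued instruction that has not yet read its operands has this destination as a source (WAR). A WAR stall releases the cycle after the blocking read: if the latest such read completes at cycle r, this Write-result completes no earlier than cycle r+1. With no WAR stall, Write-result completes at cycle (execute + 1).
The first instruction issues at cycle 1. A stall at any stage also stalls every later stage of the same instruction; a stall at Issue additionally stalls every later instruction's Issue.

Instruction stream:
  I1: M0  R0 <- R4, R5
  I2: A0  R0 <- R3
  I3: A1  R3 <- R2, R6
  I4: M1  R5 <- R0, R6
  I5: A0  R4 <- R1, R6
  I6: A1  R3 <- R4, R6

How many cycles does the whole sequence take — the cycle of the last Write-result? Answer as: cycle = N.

cycle = 20

cycle 1: I1→M0
cycle 2: I1 RO
cycle 7: I1 EX
cycle 8: I1 WR R0
cycle 9: I2→A0
cycle 10: I2 RO · I3→A1
cycle 11: I2 EX · I3 RO · I4→M1
cycle 12: I2 WR R0
cycle 13: I3 EX · I4 RO · I5→A0
cycle 14: I3 WR R3 · I5 RO
cycle 15: I5 EX · I6→A1
cycle 16: I5 WR R4
cycle 17: I6 RO
cycle 18: I4 EX
cycle 19: I4 WR R5 · I6 EX
cycle 20: I6 WR R3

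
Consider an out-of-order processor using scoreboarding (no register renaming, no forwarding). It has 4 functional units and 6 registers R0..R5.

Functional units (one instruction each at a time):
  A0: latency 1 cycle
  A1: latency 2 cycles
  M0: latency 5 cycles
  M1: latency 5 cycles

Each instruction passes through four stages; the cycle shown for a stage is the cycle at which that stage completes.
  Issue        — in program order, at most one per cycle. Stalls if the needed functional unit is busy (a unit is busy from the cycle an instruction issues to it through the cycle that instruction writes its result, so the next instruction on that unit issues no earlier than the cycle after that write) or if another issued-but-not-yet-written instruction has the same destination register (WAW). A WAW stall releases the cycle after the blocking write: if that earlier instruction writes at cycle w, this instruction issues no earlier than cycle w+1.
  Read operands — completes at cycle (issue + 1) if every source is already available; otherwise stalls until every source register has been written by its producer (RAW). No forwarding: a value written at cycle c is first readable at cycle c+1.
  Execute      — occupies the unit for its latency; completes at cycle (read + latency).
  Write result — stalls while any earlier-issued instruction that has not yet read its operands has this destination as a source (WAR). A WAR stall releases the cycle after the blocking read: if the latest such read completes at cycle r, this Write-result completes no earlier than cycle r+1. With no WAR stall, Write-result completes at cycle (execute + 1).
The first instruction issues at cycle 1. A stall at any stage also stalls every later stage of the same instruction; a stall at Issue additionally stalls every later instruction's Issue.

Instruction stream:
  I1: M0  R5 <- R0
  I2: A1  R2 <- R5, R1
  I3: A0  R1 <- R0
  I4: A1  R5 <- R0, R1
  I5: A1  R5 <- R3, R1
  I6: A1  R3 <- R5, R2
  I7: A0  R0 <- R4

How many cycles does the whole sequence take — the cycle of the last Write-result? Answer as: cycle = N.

cycle = 27

cycle 1: issue I1 (M0)
cycle 2: I1 read-ops · issue I2 (A1)
cycle 3: issue I3 (A0)
cycle 4: I3 read-ops
cycle 5: I3 finished on A0
cycle 7: I1 finished on M0
cycle 8: I1→R5
cycle 9: I2 read-ops
cycle 10: I3→R1
cycle 11: I2 finished on A1
cycle 12: I2→R2
cycle 13: issue I4 (A1)
cycle 14: I4 read-ops
cycle 16: I4 finished on A1
cycle 17: I4→R5
cycle 18: issue I5 (A1)
cycle 19: I5 read-ops
cycle 21: I5 finished on A1
cycle 22: I5→R5
cycle 23: issue I6 (A1)
cycle 24: I6 read-ops · issue I7 (A0)
cycle 25: I7 read-ops
cycle 26: I6 finished on A1 · I7 finished on A0
cycle 27: I6→R3 · I7→R0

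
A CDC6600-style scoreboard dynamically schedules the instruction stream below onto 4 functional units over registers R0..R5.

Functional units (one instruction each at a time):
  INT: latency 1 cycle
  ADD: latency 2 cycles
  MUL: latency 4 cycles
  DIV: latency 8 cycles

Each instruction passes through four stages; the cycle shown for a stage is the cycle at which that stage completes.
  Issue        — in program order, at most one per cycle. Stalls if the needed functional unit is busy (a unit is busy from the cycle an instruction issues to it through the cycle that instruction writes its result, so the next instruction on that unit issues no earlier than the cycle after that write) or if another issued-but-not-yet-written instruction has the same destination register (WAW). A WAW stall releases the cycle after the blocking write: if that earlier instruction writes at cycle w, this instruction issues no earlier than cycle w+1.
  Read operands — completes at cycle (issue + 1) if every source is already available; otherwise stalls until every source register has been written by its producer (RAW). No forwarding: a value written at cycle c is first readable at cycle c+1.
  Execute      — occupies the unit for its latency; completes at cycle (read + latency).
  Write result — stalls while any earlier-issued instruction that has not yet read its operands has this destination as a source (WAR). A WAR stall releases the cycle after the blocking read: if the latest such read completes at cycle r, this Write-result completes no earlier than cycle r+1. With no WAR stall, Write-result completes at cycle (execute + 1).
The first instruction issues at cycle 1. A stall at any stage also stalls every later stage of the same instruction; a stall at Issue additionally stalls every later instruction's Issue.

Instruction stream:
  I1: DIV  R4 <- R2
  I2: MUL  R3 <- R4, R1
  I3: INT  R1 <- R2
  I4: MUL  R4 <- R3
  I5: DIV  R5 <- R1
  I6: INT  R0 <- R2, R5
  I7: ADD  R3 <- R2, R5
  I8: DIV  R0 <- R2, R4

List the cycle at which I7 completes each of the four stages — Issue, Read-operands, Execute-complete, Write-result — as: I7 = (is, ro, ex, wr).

  I1 | 1 | 2 | 10 | 11
  I2 | 2 | 12 | 16 | 17   RAW R4: wait I1 write@11
  I3 | 3 | 4 | 5 | 13   WAR R1: wait I2 read@12
  I4 | 18 | 19 | 23 | 24   struct: MUL busy until I2 writes@17
  I5 | 19 | 20 | 28 | 29
  I6 | 20 | 30 | 31 | 32   RAW R5: wait I5 write@29
  I7 | 21 | 30 | 32 | 33   RAW R5: wait I5 write@29
  I8 | 33 | 34 | 42 | 43   WAW R0: wait I6 write@32

I7 = (21, 30, 32, 33)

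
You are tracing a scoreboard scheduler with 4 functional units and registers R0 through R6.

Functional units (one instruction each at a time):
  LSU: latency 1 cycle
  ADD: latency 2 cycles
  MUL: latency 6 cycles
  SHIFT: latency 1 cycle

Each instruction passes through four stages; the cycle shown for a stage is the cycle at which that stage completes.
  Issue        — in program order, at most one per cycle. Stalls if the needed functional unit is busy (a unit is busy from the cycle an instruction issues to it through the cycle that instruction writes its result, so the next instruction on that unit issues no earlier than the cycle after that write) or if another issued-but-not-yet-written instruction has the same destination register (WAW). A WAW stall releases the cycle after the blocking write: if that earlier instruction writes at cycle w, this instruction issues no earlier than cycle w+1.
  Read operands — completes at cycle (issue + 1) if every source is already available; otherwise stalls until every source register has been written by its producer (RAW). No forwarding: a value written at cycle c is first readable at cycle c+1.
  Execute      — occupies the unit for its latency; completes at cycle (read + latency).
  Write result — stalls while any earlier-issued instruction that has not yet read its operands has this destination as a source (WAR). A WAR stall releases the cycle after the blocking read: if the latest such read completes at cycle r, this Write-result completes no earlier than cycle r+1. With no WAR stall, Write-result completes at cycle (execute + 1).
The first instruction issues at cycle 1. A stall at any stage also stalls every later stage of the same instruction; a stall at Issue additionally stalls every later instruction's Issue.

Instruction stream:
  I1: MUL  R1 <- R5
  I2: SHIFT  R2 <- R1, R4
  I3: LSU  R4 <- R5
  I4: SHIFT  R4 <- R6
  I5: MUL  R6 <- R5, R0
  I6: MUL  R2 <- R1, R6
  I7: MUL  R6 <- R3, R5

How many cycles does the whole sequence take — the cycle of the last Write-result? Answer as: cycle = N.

I1 -> (1, 2, 8, 9)
I2 -> (2, 10, 11, 12)  // RAW R1: wait I1 write@9
I3 -> (3, 4, 5, 11)  // WAR R4: wait I2 read@10
I4 -> (13, 14, 15, 16)  // struct: SHIFT busy until I2 writes@12
I5 -> (14, 15, 21, 22)
I6 -> (23, 24, 30, 31)  // struct: MUL busy until I5 writes@22
I7 -> (32, 33, 39, 40)  // struct: MUL busy until I6 writes@31

cycle = 40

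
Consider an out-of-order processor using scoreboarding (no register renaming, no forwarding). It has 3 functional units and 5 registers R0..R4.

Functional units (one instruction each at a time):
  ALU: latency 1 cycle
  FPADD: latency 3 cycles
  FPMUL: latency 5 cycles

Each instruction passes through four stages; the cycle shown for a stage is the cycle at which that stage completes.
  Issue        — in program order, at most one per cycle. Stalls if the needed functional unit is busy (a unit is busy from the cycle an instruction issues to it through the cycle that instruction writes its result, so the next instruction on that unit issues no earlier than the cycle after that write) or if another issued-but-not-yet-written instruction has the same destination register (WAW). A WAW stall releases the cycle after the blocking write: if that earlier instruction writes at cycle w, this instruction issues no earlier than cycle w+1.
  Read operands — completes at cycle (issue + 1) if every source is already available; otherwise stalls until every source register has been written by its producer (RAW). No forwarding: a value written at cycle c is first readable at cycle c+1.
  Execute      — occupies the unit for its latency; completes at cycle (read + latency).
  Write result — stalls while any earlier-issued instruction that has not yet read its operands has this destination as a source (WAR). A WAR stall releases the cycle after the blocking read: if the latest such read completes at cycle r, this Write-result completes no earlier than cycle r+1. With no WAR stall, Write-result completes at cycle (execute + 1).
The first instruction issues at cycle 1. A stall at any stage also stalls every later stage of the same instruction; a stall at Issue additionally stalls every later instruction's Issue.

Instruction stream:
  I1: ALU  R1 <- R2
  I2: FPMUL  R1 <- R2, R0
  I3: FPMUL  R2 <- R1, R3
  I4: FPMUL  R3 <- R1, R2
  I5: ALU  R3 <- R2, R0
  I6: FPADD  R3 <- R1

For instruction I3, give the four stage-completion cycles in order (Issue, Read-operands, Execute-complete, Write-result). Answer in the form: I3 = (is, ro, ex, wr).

I3 = (13, 14, 19, 20)

I1: IS=1 RO=2 EX=3 WR=4
I2: IS=5 RO=6 EX=11 WR=12  [WAW R1: wait I1 write@4]
I3: IS=13 RO=14 EX=19 WR=20  [struct: FPMUL busy until I2 writes@12]
I4: IS=21 RO=22 EX=27 WR=28  [struct: FPMUL busy until I3 writes@20]
I5: IS=29 RO=30 EX=31 WR=32  [WAW R3: wait I4 write@28]
I6: IS=33 RO=34 EX=37 WR=38  [WAW R3: wait I5 write@32]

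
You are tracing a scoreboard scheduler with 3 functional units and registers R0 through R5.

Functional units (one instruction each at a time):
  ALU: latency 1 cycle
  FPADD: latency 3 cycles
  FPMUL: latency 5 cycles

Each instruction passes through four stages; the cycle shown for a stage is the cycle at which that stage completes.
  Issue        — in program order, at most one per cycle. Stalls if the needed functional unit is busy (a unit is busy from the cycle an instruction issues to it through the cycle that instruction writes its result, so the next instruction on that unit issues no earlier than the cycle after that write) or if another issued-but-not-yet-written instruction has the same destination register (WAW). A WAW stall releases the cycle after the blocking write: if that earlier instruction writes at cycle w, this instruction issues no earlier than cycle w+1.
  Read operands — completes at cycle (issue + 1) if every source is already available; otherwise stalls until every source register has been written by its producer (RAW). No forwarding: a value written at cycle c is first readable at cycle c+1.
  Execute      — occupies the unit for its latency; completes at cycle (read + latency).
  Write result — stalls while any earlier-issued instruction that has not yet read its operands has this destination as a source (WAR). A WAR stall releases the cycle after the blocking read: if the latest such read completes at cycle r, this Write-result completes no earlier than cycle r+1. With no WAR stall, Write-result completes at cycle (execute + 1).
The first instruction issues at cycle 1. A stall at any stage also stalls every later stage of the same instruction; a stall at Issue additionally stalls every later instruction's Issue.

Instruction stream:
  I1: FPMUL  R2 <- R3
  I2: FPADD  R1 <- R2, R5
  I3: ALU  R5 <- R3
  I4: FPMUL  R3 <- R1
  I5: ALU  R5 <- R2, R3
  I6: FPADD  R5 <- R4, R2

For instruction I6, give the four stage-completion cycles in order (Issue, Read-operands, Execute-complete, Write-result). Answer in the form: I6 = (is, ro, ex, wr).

1) issue 1, read 2, done 7, write 8
2) issue 2, read 9, done 12, write 13  <RAW R2: wait I1 write@8>
3) issue 3, read 4, done 5, write 10  <WAR R5: wait I2 read@9>
4) issue 9, read 14, done 19, write 20  <struct: FPMUL busy until I1 writes@8 / RAW R1: wait I2 write@13>
5) issue 11, read 21, done 22, write 23  <struct: ALU busy until I3 writes@10 / RAW R3: wait I4 write@20>
6) issue 24, read 25, done 28, write 29  <WAW R5: wait I5 write@23>

I6 = (24, 25, 28, 29)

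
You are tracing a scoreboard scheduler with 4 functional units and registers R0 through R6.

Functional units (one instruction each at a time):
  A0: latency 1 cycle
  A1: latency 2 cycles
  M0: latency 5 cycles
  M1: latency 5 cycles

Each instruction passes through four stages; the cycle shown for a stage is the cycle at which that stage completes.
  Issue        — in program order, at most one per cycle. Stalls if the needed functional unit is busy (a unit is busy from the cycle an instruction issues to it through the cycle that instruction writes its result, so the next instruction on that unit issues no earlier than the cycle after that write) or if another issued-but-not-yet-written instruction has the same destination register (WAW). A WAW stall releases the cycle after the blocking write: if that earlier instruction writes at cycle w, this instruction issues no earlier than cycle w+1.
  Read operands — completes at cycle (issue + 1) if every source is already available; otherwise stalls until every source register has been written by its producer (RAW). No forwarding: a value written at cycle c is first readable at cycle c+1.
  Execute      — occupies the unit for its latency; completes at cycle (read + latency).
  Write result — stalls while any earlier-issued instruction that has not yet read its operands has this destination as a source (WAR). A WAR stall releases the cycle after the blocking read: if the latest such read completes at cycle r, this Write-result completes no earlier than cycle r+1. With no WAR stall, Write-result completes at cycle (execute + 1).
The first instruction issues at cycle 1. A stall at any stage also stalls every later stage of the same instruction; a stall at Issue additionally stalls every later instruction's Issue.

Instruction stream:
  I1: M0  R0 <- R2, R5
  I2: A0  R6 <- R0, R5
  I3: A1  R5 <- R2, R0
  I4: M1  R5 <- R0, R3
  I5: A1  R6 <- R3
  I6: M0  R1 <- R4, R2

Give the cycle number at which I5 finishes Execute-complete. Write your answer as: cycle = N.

cycle = 17

1) issue 1, read 2, done 7, write 8
2) issue 2, read 9, done 10, write 11  <RAW R0: wait I1 write@8>
3) issue 3, read 9, done 11, write 12  <RAW R0: wait I1 write@8>
4) issue 13, read 14, done 19, write 20  <WAW R5: wait I3 write@12>
5) issue 14, read 15, done 17, write 18
6) issue 15, read 16, done 21, write 22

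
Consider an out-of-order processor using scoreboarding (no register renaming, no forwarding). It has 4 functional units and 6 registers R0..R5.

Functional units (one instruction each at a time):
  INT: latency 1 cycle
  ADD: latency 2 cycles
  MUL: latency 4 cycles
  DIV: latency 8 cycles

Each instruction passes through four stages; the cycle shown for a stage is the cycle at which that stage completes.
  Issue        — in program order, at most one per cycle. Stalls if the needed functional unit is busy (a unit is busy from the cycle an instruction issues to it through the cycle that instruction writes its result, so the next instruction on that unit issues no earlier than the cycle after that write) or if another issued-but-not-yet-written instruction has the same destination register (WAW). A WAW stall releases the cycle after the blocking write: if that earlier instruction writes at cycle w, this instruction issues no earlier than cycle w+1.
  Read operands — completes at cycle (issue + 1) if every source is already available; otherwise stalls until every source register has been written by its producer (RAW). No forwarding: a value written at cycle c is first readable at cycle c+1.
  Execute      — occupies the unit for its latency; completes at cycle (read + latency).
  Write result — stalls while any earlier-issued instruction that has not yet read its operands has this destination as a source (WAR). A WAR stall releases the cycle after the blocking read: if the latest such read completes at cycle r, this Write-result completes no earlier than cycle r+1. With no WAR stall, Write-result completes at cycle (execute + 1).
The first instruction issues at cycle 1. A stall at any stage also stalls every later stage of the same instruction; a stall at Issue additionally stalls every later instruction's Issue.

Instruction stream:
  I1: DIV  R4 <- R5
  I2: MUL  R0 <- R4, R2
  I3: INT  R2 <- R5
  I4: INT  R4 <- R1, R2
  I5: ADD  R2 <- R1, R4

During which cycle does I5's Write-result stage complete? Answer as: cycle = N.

I1  is:1  ro:2  ex:10  wr:11
I2  is:2  ro:12  ex:16  wr:17  — RAW R4: wait I1 write@11
I3  is:3  ro:4  ex:5  wr:13  — WAR R2: wait I2 read@12
I4  is:14  ro:15  ex:16  wr:17  — struct: INT busy until I3 writes@13
I5  is:15  ro:18  ex:20  wr:21  — RAW R4: wait I4 write@17

cycle = 21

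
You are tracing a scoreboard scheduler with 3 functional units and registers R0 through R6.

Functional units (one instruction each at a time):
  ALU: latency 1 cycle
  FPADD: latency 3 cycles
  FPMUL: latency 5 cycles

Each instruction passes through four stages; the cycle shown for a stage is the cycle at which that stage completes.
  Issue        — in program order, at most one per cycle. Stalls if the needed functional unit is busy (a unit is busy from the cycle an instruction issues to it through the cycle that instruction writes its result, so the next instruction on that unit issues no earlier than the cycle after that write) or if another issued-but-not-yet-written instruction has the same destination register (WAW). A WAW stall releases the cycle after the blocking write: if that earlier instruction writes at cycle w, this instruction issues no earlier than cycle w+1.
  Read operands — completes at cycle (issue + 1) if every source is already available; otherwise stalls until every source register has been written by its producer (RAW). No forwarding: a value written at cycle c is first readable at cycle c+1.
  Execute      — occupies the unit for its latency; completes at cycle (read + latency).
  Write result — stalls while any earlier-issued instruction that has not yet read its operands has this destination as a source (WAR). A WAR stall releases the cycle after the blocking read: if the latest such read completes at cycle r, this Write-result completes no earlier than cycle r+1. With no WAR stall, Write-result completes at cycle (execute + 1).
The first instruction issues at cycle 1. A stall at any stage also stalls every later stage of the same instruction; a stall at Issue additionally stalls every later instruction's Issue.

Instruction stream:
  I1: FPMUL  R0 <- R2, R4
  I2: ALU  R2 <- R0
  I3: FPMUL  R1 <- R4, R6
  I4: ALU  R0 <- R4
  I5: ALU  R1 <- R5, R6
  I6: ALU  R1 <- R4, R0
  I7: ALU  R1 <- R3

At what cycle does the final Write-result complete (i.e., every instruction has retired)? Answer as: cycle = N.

t=1  I1 dispatched to FPMUL
t=2  I1 operands ready, I2 dispatched to ALU
t=7  I1 complete
t=8  R0←I1
t=9  I2 operands ready, I3 dispatched to FPMUL
t=10  I2 complete, I3 operands ready
t=11  R2←I2
t=12  I4 dispatched to ALU
t=13  I4 operands ready
t=14  I4 complete
t=15  I3 complete, R0←I4
t=16  R1←I3
t=17  I5 dispatched to ALU
t=18  I5 operands ready
t=19  I5 complete
t=20  R1←I5
t=21  I6 dispatched to ALU
t=22  I6 operands ready
t=23  I6 complete
t=24  R1←I6
t=25  I7 dispatched to ALU
t=26  I7 operands ready
t=27  I7 complete
t=28  R1←I7

cycle = 28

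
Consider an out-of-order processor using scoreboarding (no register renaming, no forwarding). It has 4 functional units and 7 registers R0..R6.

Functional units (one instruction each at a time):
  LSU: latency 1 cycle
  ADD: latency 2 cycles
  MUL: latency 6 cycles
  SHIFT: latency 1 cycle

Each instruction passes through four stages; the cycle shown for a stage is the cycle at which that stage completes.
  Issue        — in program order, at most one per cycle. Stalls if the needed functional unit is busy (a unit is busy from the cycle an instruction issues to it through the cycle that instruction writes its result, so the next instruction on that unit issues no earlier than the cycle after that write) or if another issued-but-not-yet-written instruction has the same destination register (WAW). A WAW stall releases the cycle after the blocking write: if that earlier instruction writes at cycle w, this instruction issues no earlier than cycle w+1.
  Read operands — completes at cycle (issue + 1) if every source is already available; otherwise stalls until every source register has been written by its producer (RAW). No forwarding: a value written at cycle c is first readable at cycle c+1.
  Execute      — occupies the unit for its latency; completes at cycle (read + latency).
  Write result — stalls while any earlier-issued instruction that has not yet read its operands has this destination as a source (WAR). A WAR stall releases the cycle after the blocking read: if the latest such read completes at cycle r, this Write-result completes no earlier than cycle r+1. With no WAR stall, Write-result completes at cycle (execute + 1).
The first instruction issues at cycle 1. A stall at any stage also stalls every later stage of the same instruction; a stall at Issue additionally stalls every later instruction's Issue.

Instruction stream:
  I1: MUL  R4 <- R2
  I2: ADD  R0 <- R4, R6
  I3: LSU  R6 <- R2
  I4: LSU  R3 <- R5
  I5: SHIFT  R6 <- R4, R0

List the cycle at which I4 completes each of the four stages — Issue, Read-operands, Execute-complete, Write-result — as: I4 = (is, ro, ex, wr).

I4 = (12, 13, 14, 15)

[1] I1→MUL
[2] I1 RO · I2→ADD
[3] I3→LSU
[4] I3 RO
[5] I3 EX
[8] I1 EX
[9] I1 WR R4
[10] I2 RO
[11] I3 WR R6
[12] I2 EX · I4→LSU
[13] I2 WR R0 · I4 RO · I5→SHIFT
[14] I4 EX · I5 RO
[15] I4 WR R3 · I5 EX
[16] I5 WR R6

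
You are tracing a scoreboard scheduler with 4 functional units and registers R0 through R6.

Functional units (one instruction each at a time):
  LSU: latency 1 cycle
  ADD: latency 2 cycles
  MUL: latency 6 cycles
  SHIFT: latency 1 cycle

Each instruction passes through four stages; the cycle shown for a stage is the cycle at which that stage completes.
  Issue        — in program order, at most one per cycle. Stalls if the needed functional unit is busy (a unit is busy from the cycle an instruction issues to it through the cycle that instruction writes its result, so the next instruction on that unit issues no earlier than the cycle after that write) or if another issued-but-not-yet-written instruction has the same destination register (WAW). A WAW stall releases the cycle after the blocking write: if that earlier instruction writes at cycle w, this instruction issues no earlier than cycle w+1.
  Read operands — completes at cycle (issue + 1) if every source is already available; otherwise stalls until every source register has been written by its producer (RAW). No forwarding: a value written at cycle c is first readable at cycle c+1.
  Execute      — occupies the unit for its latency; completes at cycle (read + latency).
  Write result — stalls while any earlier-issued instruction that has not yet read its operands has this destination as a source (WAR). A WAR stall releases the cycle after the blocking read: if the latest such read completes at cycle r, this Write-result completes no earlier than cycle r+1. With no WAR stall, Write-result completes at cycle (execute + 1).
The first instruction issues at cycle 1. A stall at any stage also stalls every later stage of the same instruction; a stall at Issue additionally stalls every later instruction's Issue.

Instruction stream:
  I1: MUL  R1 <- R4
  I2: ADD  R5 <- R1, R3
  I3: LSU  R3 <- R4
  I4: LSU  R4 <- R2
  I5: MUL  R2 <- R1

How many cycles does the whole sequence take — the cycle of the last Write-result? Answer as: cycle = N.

[1] I1 issues→MUL
[2] I1 reads, I2 issues→ADD
[3] I3 issues→LSU
[4] I3 reads
[5] I3 exec-done
[8] I1 exec-done
[9] I1 writes R1
[10] I2 reads
[11] I3 writes R3
[12] I2 exec-done, I4 issues→LSU
[13] I2 writes R5, I4 reads, I5 issues→MUL
[14] I4 exec-done, I5 reads
[15] I4 writes R4
[20] I5 exec-done
[21] I5 writes R2

cycle = 21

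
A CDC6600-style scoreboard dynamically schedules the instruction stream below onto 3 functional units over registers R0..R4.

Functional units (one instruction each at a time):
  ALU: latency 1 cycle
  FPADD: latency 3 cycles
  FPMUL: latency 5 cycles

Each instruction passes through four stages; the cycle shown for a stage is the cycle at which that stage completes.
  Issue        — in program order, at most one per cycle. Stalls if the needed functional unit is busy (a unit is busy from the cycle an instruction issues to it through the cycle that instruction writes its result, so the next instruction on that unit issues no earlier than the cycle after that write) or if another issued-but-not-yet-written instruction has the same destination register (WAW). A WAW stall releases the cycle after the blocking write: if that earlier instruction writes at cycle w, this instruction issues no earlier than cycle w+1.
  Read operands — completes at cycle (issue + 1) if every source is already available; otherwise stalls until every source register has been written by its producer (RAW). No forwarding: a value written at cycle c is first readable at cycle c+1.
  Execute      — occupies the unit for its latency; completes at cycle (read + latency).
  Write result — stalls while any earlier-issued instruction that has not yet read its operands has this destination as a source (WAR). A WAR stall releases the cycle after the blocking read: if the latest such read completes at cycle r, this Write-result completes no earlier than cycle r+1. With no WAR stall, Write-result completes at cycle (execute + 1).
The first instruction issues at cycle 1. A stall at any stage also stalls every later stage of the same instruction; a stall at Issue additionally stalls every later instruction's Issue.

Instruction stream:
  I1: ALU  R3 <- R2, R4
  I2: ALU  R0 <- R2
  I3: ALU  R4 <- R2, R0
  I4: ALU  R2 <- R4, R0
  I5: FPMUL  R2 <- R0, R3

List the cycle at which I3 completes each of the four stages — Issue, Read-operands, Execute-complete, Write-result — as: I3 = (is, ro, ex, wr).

I3 = (9, 10, 11, 12)

c1: I1→ALU
c2: I1 RO
c3: I1 EX
c4: I1 WR R3
c5: I2→ALU
c6: I2 RO
c7: I2 EX
c8: I2 WR R0
c9: I3→ALU
c10: I3 RO
c11: I3 EX
c12: I3 WR R4
c13: I4→ALU
c14: I4 RO
c15: I4 EX
c16: I4 WR R2
c17: I5→FPMUL
c18: I5 RO
c23: I5 EX
c24: I5 WR R2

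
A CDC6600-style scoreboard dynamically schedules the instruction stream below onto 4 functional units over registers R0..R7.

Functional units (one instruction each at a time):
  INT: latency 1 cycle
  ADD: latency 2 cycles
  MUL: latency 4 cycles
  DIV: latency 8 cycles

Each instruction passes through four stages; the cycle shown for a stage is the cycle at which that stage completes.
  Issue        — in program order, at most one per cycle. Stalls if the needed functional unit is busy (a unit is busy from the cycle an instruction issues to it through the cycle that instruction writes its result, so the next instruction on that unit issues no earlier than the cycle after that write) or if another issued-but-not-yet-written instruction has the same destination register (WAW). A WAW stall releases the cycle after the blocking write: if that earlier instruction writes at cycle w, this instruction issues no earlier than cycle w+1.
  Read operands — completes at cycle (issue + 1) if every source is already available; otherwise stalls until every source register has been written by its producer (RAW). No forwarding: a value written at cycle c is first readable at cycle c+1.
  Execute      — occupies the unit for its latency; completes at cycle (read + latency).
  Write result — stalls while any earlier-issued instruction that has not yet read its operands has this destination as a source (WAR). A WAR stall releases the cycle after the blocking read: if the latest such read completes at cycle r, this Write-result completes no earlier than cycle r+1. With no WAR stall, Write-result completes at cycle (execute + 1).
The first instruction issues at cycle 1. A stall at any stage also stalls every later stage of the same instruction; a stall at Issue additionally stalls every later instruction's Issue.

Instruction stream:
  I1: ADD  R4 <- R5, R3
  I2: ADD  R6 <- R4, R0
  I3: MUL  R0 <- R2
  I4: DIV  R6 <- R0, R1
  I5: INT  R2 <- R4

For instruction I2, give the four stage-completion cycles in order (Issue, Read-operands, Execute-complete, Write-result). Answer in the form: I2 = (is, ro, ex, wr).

I2 = (6, 7, 9, 10)

I1: IS=1 RO=2 EX=4 WR=5
I2: IS=6 RO=7 EX=9 WR=10  [struct: ADD busy until I1 writes@5]
I3: IS=7 RO=8 EX=12 WR=13
I4: IS=11 RO=14 EX=22 WR=23  [WAW R6: wait I2 write@10; RAW R0: wait I3 write@13]
I5: IS=12 RO=13 EX=14 WR=15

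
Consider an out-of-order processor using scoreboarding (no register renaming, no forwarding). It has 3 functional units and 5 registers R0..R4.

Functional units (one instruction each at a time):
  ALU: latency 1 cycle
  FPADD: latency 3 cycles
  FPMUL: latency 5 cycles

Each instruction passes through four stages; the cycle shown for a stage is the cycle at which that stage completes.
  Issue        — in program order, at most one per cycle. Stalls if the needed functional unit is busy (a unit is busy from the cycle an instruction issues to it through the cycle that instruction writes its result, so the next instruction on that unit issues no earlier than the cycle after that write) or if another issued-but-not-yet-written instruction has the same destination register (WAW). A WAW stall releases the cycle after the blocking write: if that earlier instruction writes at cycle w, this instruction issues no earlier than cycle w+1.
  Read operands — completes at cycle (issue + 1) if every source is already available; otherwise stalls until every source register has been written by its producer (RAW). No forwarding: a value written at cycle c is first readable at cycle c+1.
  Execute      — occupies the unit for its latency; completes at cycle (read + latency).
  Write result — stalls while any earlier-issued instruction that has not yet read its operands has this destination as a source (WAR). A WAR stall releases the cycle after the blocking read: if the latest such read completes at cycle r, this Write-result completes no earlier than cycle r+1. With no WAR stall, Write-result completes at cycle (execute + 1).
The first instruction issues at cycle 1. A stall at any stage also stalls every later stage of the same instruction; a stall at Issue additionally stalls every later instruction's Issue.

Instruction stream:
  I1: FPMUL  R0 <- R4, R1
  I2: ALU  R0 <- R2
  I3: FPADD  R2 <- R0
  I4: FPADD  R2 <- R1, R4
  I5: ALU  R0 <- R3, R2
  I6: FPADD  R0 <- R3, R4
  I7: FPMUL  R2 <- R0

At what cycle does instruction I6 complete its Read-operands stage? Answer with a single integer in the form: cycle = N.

cycle = 28

c1: I1→FPMUL
c2: I1 RO
c7: I1 EX
c8: I1 WR R0
c9: I2→ALU
c10: I2 RO, I3→FPADD
c11: I2 EX
c12: I2 WR R0
c13: I3 RO
c16: I3 EX
c17: I3 WR R2
c18: I4→FPADD
c19: I4 RO, I5→ALU
c22: I4 EX
c23: I4 WR R2
c24: I5 RO
c25: I5 EX
c26: I5 WR R0
c27: I6→FPADD
c28: I6 RO, I7→FPMUL
c31: I6 EX
c32: I6 WR R0
c33: I7 RO
c38: I7 EX
c39: I7 WR R2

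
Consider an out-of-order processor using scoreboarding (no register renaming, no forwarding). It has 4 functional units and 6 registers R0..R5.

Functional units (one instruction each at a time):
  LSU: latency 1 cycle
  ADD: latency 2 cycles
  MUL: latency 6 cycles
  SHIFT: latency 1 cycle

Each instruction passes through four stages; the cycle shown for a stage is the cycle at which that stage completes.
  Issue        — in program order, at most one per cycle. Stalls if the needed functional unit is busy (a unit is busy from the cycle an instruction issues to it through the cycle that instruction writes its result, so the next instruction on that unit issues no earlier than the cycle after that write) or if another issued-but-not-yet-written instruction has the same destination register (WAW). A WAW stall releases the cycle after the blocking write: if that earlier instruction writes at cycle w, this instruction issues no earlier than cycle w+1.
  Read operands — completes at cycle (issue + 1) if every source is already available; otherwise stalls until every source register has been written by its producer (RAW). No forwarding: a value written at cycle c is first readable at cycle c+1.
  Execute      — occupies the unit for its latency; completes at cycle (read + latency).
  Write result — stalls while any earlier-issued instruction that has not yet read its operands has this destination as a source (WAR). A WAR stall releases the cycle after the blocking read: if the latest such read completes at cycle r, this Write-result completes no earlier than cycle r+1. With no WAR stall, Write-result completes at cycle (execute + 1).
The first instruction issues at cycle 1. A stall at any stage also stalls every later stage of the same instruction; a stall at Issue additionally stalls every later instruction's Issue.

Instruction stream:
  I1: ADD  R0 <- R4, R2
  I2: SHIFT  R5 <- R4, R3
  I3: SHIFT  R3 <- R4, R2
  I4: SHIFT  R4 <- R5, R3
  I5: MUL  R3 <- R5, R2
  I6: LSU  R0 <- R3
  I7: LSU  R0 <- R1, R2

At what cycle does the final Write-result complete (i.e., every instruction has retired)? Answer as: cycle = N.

I1  is:1  ro:2  ex:4  wr:5
I2  is:2  ro:3  ex:4  wr:5
I3  is:6  ro:7  ex:8  wr:9  — struct: SHIFT busy until I2 writes@5
I4  is:10  ro:11  ex:12  wr:13  — struct: SHIFT busy until I3 writes@9
I5  is:11  ro:12  ex:18  wr:19
I6  is:12  ro:20  ex:21  wr:22  — RAW R3: wait I5 write@19
I7  is:23  ro:24  ex:25  wr:26  — struct: LSU busy until I6 writes@22

cycle = 26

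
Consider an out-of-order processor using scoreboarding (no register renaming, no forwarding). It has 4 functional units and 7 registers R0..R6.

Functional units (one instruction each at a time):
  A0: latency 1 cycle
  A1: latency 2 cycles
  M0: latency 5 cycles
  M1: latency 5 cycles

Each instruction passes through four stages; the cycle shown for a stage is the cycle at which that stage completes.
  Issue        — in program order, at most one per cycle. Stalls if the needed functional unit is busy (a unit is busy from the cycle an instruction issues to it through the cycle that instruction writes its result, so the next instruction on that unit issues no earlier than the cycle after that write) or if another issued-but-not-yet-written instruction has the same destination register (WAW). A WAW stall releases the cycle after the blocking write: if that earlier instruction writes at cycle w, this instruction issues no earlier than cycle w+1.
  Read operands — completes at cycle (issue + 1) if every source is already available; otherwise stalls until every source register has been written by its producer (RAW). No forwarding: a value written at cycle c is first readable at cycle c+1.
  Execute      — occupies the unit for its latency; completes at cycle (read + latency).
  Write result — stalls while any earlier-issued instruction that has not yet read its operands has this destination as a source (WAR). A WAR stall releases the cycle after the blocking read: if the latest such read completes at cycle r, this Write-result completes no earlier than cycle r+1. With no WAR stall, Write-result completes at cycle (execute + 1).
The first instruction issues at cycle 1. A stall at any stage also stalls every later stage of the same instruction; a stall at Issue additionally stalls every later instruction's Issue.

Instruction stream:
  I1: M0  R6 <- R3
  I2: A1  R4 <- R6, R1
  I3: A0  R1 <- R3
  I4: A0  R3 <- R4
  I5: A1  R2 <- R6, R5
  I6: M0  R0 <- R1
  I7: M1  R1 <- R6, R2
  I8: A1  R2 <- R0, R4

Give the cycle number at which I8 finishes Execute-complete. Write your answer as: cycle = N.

c1: I1 dispatched to M0
c2: I1 operands ready | I2 dispatched to A1
c3: I3 dispatched to A0
c4: I3 operands ready
c5: I3 complete
c7: I1 complete
c8: R6←I1
c9: I2 operands ready
c10: R1←I3
c11: I2 complete | I4 dispatched to A0
c12: R4←I2
c13: I4 operands ready | I5 dispatched to A1
c14: I4 complete | I5 operands ready | I6 dispatched to M0
c15: R3←I4 | I6 operands ready | I7 dispatched to M1
c16: I5 complete
c17: R2←I5
c18: I7 operands ready | I8 dispatched to A1
c20: I6 complete
c21: R0←I6
c22: I8 operands ready
c23: I7 complete
c24: R1←I7 | I8 complete
c25: R2←I8

cycle = 24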